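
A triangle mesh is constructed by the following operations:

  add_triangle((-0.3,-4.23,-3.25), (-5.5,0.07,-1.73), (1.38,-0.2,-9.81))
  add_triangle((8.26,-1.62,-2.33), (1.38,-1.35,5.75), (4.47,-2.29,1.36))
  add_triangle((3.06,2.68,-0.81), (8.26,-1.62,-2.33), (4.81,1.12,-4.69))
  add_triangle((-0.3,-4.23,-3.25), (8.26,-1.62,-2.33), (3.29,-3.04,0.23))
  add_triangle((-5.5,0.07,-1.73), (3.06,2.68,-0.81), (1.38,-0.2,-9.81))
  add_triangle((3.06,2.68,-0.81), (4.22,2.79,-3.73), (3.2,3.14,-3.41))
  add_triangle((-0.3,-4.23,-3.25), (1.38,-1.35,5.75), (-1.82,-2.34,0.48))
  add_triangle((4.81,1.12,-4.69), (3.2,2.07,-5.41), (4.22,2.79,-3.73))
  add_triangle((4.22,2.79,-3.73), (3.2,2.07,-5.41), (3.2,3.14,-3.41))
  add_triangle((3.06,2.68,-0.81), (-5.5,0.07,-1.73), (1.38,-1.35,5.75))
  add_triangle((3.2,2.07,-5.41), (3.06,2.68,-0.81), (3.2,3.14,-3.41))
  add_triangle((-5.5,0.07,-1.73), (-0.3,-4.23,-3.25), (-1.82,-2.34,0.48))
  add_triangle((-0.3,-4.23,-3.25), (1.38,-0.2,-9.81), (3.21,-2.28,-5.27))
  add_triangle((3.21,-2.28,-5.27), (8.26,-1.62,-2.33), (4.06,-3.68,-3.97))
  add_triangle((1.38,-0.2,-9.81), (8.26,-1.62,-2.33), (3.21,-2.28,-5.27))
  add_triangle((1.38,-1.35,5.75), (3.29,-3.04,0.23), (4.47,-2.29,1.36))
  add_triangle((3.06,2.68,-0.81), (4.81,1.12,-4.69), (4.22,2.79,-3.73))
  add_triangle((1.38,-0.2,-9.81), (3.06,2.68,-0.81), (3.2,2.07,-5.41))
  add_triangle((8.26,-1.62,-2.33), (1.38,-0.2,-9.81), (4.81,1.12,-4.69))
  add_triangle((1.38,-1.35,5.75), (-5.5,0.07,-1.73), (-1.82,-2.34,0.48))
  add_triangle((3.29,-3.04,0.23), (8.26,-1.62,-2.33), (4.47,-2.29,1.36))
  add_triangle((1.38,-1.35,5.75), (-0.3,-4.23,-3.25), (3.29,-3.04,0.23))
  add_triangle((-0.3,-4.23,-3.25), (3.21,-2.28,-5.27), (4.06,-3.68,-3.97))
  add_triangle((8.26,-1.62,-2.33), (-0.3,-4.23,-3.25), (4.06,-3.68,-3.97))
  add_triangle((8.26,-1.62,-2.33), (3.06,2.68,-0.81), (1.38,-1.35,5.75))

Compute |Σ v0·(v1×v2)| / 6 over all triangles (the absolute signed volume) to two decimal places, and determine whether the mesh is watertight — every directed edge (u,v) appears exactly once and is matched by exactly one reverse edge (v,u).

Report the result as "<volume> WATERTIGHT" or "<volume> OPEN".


301.10 OPEN

Per-triangle v0·(v1×v2)/6:
  t1: +39.2295
  t2: +8.0506
  t3: +15.2026
  t4: +17.8310
  t5: +25.8284
  t6: +1.6338
  t7: +10.2845
  t8: +3.7264
  t9: +1.8786
  t10: +11.0843
  t11: -1.7427
  t12: +10.9205
  t13: +19.4955
  t14: +10.9087
  t15: +21.8294
  t16: +5.7481
  t17: +2.5426
  t18: +0.2508
  t19: +26.4360
  t20: +10.2300
  t21: +6.3873
  t22: +14.1050
  t23: +8.0016
  t24: +3.4399
  t25: +27.8019
Σ = +301.1043 → |volume| = 301.10

Directed edges: 75 total; 3 unmatched, e.g. (4.81,1.12,-4.69)→(3.2,2.07,-5.41) → open.


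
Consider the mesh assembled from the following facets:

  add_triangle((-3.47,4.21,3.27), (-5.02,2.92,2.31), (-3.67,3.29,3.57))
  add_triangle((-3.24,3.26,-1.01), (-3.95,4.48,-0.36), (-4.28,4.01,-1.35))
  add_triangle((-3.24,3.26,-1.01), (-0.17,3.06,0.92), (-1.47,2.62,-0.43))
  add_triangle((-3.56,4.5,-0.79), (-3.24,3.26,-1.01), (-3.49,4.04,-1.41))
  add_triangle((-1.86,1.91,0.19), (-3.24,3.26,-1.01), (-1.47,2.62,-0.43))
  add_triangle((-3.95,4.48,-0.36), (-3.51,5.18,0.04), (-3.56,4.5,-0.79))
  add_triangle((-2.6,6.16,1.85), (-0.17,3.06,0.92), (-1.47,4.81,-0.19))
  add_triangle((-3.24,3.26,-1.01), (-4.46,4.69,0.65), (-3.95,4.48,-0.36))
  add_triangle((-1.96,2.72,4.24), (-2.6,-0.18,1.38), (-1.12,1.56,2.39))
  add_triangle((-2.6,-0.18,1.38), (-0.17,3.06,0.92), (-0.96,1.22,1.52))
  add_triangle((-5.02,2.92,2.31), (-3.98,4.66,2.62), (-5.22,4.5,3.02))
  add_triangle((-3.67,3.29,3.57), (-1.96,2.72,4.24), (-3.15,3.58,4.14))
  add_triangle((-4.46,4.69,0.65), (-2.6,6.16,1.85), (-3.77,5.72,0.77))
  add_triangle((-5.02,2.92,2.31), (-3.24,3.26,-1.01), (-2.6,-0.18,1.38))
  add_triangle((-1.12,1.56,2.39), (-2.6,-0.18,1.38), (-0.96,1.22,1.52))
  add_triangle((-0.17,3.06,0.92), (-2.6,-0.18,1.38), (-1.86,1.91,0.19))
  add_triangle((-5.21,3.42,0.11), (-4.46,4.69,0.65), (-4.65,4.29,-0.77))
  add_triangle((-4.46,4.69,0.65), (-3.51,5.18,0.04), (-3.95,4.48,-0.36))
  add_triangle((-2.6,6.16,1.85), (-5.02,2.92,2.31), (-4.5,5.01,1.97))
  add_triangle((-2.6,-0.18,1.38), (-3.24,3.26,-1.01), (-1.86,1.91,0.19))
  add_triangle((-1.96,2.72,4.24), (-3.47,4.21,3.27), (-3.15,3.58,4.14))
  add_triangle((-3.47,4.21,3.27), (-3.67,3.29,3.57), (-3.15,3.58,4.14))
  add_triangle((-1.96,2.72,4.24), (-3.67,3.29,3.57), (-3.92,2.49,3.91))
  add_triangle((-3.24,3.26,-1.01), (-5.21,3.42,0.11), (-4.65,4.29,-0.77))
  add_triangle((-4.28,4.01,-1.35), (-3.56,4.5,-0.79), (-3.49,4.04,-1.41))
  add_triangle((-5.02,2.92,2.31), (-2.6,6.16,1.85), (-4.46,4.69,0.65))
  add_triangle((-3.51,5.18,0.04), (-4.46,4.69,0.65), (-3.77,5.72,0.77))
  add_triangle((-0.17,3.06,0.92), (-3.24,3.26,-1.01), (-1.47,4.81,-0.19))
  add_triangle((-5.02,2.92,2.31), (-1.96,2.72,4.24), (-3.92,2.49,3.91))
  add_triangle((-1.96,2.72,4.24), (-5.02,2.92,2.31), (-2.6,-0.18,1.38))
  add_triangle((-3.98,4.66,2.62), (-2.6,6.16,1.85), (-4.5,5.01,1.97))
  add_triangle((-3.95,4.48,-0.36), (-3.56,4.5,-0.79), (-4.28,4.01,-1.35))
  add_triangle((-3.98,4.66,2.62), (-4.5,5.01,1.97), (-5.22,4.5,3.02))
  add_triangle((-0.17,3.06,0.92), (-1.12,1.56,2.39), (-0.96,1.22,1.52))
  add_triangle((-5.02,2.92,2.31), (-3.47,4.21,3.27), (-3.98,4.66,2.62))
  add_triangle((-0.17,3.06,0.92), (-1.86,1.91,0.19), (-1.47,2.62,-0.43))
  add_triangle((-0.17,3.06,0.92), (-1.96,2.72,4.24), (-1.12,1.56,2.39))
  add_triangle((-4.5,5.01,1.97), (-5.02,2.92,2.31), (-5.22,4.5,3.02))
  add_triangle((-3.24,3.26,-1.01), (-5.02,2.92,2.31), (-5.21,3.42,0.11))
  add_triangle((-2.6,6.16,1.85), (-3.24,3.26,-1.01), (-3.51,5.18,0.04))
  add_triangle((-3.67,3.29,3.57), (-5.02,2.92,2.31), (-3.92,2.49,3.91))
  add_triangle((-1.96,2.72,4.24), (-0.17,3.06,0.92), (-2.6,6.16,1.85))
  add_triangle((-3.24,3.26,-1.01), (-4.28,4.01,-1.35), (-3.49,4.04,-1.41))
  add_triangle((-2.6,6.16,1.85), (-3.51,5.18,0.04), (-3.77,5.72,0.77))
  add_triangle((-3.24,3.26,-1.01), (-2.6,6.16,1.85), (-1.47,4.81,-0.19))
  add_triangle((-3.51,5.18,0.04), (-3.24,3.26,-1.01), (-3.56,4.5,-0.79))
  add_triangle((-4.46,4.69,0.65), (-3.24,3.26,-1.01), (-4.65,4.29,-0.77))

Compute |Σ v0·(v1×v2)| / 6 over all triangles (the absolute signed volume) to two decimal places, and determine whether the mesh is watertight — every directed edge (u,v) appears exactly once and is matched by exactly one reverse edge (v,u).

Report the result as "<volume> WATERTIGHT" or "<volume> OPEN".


33.20 OPEN

Per-triangle v0·(v1×v2)/6:
  t1: +1.8322
  t2: -0.1352
  t3: +0.5554
  t4: -0.2509
  t5: -0.4737
  t6: +0.4770
  t7: +1.8827
  t8: +0.4618
  t9: -0.0486
  t10: -0.8825
  t11: -0.2467
  t12: +0.4456
  t13: +1.3581
  t14: +3.3299
  t15: -0.2839
  t16: -1.7943
  t17: +1.9259
  t18: +0.9212
  t19: -1.6999
  t20: -1.2079
  t21: +0.5663
  t22: +0.7722
  t23: +1.5187
  t24: +0.3047
  t25: +0.4397
  t26: +6.5990
  t27: +0.8595
  t28: -1.3317
  t29: -2.1980
  t30: +4.9692
  t31: +2.0271
  t32: +0.5509
  t33: +0.9895
  t34: -0.2664
  t35: +1.8369
  t36: -0.8297
  t37: -0.0313
  t38: +1.3603
  t39: -1.8173
  t40: -0.1976
  t41: +1.7055
  t42: +3.9424
  t43: -0.0561
  t44: +0.8216
  t45: +4.2721
  t46: -0.2776
  t47: +0.5026
Σ = +33.1986 → |volume| = 33.20

Directed edges: 141 total; 7 unmatched, e.g. (-5.21,3.42,0.11)→(-4.46,4.69,0.65) → open.


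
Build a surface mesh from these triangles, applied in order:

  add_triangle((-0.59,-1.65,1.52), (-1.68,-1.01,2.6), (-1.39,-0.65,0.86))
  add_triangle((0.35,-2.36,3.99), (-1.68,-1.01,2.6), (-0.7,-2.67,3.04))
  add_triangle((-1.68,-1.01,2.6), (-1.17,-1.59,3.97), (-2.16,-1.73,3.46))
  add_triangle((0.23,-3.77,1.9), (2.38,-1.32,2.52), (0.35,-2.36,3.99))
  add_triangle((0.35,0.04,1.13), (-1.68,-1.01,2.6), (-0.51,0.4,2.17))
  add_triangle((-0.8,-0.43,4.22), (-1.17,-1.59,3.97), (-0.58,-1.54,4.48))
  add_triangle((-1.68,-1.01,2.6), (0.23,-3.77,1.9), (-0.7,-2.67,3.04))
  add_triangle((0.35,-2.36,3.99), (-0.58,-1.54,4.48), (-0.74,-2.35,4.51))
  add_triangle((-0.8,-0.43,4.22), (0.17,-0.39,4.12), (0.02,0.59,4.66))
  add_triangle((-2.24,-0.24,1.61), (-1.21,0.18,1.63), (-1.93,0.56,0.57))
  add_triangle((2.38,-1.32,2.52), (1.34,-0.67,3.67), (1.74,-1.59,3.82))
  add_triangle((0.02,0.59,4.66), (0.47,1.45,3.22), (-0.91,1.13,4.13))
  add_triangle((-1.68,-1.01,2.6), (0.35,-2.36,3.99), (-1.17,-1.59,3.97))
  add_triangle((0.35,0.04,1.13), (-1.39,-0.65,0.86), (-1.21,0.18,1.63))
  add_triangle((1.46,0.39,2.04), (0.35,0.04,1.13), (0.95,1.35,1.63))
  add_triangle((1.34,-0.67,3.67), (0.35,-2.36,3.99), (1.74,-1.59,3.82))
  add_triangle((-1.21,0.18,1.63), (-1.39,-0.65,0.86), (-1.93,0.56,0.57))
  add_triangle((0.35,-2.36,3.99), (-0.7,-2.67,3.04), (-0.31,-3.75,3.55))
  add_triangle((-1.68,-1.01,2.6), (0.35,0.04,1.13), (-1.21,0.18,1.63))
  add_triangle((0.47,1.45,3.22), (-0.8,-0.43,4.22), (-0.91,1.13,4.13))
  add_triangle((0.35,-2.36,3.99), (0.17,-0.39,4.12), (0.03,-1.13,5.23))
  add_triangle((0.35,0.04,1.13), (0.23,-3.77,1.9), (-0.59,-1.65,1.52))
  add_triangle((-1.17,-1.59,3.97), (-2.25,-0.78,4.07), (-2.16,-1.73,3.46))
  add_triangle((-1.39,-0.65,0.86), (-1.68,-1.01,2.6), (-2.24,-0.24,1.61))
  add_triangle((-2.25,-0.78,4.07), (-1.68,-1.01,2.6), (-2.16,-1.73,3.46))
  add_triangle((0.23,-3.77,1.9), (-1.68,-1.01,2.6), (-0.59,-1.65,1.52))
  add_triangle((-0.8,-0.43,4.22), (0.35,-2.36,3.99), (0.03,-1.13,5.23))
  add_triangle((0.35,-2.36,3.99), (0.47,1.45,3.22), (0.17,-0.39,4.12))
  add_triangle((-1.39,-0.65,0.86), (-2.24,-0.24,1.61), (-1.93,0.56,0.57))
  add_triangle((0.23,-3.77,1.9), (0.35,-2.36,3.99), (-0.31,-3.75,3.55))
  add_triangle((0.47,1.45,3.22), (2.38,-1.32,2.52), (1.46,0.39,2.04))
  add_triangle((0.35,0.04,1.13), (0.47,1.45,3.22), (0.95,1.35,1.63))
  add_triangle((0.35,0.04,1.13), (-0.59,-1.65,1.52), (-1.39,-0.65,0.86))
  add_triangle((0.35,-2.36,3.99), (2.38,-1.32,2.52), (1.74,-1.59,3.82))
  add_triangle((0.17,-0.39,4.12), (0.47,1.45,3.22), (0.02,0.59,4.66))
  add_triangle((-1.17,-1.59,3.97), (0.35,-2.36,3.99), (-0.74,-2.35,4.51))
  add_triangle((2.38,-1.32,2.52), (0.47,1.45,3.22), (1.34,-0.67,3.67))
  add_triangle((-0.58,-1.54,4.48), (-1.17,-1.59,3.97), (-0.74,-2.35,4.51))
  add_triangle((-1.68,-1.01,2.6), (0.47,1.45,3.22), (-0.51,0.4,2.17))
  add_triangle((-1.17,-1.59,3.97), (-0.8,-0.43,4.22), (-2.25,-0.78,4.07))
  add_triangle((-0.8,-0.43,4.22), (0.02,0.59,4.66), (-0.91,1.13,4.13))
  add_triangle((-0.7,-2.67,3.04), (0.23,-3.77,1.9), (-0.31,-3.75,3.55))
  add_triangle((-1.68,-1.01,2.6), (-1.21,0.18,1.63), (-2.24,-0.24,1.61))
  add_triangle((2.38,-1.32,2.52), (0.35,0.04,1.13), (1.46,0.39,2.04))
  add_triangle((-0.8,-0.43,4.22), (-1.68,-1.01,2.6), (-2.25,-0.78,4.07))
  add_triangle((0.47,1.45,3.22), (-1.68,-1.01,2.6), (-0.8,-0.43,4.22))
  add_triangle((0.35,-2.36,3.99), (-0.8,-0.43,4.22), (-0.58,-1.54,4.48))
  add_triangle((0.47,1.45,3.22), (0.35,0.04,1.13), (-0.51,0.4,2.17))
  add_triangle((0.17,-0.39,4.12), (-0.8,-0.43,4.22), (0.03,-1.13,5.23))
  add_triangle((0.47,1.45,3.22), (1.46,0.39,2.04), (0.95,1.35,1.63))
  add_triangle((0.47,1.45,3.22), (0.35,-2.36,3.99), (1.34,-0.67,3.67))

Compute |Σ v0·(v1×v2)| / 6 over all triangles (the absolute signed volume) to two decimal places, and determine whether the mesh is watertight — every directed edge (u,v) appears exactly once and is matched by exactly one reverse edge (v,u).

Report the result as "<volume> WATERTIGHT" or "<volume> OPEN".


23.77 OPEN

Per-triangle v0·(v1×v2)/6:
  t1: +0.4367
  t2: +1.4456
  t3: -0.2318
  t4: +3.8063
  t5: -0.3966
  t6: +0.5426
  t7: +0.7205
  t8: +0.6326
  t9: +0.6933
  t10: +0.3121
  t11: +0.6155
  t12: +0.9661
  t13: +0.4291
  t14: -0.2579
  t15: -0.1749
  t16: +0.9489
  t17: -0.4065
  t18: +0.7005
  t19: +0.4132
  t20: -1.3374
  t21: +0.3337
  t22: -0.6516
  t23: +0.8807
  t24: +0.3036
  t25: +0.0898
  t26: +0.1541
  t27: +0.9388
  t28: +0.6823
  t29: +0.1927
  t30: +1.1630
  t31: +0.9603
  t32: -0.2403
  t33: -0.3956
  t34: +0.8018
  t35: +0.4463
  t36: -0.2519
  t37: +1.4485
  t38: +0.3654
  t39: +0.3297
  t40: +1.1255
  t41: +1.0806
  t42: +0.3265
  t43: +0.3966
  t44: -0.3155
  t45: -0.4698
  t46: +0.9184
  t47: +0.4732
  t48: -0.2653
  t49: +0.4208
  t50: +0.5862
  t51: +2.0839
Σ = +23.7702 → |volume| = 23.77

Directed edges: 153 total; 3 unmatched, e.g. (0.23,-3.77,1.9)→(2.38,-1.32,2.52) → open.


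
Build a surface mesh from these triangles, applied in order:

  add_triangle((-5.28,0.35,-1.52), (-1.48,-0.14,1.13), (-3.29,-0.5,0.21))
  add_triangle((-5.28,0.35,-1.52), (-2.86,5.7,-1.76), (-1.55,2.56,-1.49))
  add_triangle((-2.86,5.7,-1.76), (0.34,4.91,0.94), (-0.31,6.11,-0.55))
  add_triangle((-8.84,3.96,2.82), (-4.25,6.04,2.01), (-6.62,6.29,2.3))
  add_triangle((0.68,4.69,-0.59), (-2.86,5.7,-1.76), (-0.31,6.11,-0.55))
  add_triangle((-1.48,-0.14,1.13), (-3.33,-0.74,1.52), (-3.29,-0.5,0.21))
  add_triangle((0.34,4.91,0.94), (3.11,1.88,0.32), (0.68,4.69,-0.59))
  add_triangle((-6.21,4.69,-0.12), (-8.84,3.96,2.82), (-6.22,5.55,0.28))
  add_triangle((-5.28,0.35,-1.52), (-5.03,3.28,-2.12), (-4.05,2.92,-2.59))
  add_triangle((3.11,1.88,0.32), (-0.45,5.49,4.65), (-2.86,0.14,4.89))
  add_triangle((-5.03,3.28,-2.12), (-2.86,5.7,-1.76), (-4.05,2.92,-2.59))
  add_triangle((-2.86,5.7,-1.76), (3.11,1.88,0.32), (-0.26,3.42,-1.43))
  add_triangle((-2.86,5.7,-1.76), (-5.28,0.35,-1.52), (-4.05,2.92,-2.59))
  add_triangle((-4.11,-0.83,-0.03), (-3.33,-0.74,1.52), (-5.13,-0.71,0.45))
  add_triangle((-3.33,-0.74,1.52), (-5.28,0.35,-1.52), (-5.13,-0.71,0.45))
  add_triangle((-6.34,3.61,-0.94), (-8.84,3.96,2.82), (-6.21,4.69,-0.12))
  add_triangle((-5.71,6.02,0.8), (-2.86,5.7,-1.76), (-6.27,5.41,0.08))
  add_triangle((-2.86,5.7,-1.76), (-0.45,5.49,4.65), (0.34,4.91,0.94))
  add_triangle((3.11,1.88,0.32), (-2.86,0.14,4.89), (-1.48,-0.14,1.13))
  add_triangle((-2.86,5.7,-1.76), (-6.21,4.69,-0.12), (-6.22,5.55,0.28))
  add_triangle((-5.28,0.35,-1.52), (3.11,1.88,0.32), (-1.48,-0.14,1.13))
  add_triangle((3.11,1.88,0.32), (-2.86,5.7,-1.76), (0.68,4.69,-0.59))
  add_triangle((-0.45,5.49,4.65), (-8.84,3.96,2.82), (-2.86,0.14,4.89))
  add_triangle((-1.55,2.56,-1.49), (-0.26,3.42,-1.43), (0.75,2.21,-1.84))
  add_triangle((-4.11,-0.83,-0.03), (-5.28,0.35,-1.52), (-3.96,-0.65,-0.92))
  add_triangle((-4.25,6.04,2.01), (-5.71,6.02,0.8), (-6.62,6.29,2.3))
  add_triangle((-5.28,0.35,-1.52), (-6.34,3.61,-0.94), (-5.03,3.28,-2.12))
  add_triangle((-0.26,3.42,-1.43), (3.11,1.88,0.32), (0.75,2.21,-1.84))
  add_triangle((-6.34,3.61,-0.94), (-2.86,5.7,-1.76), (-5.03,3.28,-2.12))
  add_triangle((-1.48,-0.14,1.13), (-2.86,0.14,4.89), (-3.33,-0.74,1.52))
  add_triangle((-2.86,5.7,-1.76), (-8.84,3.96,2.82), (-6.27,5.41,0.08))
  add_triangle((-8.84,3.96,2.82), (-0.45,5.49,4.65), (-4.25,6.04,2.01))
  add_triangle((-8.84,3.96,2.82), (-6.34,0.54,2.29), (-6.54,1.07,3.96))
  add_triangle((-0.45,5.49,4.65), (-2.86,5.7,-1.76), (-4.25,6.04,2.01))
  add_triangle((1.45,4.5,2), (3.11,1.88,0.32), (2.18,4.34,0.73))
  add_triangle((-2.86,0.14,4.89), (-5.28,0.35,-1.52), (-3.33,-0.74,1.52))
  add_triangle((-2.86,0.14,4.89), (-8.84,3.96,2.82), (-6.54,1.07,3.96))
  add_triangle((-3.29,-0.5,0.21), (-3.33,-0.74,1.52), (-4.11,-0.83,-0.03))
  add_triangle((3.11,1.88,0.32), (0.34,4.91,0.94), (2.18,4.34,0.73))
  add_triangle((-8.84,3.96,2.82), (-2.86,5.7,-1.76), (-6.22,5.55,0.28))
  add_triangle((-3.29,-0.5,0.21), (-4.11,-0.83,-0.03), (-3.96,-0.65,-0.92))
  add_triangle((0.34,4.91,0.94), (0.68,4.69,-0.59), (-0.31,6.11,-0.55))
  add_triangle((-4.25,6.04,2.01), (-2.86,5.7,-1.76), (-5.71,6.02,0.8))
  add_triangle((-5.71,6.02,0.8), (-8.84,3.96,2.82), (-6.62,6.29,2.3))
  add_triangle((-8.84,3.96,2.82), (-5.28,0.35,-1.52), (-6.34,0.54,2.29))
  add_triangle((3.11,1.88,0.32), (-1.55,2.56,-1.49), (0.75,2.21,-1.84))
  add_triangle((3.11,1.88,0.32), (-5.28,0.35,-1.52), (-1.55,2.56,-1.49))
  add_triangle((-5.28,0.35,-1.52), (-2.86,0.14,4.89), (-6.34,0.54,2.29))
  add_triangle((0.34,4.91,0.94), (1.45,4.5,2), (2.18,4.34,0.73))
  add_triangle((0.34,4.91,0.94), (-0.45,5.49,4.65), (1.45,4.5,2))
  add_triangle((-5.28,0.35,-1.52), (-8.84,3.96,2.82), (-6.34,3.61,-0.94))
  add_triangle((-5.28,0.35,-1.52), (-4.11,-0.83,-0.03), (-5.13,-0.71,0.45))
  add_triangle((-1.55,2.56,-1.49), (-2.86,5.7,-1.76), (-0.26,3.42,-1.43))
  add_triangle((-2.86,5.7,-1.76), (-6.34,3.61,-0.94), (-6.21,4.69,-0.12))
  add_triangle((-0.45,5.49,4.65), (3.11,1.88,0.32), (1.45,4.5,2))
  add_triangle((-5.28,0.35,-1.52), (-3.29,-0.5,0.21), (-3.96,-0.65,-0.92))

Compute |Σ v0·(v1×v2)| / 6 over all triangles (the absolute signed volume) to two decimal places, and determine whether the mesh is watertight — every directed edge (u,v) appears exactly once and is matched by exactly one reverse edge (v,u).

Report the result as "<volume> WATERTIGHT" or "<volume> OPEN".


Per-triangle v0·(v1×v2)/6:
  t1: -0.7408
  t2: +3.0361
  t3: +2.8699
  t4: +2.0576
  t5: +1.6049
  t6: -0.1937
  t7: +3.6166
  t8: +3.7638
  t9: +2.1247
  t10: +10.9343
  t11: +2.7093
  t12: +2.6857
  t13: -4.7201
  t14: +0.3674
  t15: +0.6614
  t16: +5.9453
  t17: +4.5084
  t18: +11.5226
  t19: -0.7858
  t20: +2.9703
  t21: -2.7361
  t22: +0.7096
  t23: +38.5691
  t24: +0.9272
  t25: +0.7126
  t26: +2.9647
  t27: +4.1814
  t28: +2.2771
  t29: +5.3251
  t30: -0.1802
  t31: -2.2591
  t32: +22.3645
  t33: +5.6167
  t34: +15.8343
  t35: +1.9495
  t36: +4.7222
  t37: +7.7482
  t38: -0.1847
  t39: -0.1846
  t40: +0.2138
  t41: -0.1244
  t42: +1.3925
  t43: +6.8204
  t44: +5.9634
  t45: +11.6532
  t46: -2.2636
  t47: -0.6722
  t48: +0.7816
  t49: +1.8450
  t50: +4.1262
  t51: +12.4308
  t52: +0.8037
  t53: +1.0619
  t54: +5.0740
  t55: +3.2927
  t56: -0.7901
Σ = +214.9041 → |volume| = 214.90

Directed edges: 168 total; 6 unmatched, e.g. (-6.27,5.41,0.08)→(-5.71,6.02,0.8) → open.

214.90 OPEN


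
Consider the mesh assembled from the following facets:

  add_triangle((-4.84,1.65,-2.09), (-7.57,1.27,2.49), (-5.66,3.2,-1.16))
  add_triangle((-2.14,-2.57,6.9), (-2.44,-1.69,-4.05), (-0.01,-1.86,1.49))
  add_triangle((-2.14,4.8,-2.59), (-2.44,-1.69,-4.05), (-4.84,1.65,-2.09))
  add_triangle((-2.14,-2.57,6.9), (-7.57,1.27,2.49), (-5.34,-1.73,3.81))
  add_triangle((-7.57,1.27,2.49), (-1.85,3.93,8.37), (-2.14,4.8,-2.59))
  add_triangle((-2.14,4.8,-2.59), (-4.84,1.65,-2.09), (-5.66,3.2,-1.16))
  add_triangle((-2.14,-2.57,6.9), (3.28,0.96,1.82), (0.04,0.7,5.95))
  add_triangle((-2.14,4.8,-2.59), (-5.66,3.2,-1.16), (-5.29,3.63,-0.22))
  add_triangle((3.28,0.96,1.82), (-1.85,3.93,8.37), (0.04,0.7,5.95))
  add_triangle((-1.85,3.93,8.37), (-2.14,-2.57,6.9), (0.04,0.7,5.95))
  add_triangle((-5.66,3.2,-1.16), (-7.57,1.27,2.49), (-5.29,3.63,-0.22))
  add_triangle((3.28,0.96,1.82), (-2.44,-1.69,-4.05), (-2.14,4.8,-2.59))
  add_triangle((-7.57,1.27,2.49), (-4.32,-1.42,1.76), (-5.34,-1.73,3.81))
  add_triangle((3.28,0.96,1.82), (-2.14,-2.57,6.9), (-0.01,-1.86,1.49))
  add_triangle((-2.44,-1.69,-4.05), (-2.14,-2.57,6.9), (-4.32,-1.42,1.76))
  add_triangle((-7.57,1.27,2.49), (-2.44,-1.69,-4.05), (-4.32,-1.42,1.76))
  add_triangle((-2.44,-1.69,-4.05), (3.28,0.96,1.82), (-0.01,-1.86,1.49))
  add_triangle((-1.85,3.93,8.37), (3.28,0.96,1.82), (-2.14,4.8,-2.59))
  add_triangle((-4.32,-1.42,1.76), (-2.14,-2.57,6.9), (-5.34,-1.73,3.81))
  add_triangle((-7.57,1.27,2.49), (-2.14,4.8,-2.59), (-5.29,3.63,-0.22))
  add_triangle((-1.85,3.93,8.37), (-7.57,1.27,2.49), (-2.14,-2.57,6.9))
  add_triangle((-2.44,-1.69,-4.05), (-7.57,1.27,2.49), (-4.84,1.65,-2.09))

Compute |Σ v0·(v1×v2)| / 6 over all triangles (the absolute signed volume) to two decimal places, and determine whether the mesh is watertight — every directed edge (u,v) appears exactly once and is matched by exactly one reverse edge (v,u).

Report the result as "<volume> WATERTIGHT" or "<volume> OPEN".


Per-triangle v0·(v1×v2)/6:
  t1: +7.2595
  t2: +7.2100
  t3: +13.2275
  t4: +12.9389
  t5: +58.5303
  t6: +5.9236
  t7: +9.3415
  t8: +4.2239
  t9: +10.9543
  t10: +12.7787
  t11: +4.8905
  t12: +8.7459
  t13: +4.4336
  t14: +6.6213
  t15: +10.6329
  t16: +14.0289
  t17: +3.5349
  t18: +31.3023
  t19: +2.3063
  t20: -0.4152
  t21: +56.9783
  t22: +14.8831
Σ = +300.3310 → |volume| = 300.33

Directed edges: 66 total, each appears once with its reverse present → watertight.

300.33 WATERTIGHT


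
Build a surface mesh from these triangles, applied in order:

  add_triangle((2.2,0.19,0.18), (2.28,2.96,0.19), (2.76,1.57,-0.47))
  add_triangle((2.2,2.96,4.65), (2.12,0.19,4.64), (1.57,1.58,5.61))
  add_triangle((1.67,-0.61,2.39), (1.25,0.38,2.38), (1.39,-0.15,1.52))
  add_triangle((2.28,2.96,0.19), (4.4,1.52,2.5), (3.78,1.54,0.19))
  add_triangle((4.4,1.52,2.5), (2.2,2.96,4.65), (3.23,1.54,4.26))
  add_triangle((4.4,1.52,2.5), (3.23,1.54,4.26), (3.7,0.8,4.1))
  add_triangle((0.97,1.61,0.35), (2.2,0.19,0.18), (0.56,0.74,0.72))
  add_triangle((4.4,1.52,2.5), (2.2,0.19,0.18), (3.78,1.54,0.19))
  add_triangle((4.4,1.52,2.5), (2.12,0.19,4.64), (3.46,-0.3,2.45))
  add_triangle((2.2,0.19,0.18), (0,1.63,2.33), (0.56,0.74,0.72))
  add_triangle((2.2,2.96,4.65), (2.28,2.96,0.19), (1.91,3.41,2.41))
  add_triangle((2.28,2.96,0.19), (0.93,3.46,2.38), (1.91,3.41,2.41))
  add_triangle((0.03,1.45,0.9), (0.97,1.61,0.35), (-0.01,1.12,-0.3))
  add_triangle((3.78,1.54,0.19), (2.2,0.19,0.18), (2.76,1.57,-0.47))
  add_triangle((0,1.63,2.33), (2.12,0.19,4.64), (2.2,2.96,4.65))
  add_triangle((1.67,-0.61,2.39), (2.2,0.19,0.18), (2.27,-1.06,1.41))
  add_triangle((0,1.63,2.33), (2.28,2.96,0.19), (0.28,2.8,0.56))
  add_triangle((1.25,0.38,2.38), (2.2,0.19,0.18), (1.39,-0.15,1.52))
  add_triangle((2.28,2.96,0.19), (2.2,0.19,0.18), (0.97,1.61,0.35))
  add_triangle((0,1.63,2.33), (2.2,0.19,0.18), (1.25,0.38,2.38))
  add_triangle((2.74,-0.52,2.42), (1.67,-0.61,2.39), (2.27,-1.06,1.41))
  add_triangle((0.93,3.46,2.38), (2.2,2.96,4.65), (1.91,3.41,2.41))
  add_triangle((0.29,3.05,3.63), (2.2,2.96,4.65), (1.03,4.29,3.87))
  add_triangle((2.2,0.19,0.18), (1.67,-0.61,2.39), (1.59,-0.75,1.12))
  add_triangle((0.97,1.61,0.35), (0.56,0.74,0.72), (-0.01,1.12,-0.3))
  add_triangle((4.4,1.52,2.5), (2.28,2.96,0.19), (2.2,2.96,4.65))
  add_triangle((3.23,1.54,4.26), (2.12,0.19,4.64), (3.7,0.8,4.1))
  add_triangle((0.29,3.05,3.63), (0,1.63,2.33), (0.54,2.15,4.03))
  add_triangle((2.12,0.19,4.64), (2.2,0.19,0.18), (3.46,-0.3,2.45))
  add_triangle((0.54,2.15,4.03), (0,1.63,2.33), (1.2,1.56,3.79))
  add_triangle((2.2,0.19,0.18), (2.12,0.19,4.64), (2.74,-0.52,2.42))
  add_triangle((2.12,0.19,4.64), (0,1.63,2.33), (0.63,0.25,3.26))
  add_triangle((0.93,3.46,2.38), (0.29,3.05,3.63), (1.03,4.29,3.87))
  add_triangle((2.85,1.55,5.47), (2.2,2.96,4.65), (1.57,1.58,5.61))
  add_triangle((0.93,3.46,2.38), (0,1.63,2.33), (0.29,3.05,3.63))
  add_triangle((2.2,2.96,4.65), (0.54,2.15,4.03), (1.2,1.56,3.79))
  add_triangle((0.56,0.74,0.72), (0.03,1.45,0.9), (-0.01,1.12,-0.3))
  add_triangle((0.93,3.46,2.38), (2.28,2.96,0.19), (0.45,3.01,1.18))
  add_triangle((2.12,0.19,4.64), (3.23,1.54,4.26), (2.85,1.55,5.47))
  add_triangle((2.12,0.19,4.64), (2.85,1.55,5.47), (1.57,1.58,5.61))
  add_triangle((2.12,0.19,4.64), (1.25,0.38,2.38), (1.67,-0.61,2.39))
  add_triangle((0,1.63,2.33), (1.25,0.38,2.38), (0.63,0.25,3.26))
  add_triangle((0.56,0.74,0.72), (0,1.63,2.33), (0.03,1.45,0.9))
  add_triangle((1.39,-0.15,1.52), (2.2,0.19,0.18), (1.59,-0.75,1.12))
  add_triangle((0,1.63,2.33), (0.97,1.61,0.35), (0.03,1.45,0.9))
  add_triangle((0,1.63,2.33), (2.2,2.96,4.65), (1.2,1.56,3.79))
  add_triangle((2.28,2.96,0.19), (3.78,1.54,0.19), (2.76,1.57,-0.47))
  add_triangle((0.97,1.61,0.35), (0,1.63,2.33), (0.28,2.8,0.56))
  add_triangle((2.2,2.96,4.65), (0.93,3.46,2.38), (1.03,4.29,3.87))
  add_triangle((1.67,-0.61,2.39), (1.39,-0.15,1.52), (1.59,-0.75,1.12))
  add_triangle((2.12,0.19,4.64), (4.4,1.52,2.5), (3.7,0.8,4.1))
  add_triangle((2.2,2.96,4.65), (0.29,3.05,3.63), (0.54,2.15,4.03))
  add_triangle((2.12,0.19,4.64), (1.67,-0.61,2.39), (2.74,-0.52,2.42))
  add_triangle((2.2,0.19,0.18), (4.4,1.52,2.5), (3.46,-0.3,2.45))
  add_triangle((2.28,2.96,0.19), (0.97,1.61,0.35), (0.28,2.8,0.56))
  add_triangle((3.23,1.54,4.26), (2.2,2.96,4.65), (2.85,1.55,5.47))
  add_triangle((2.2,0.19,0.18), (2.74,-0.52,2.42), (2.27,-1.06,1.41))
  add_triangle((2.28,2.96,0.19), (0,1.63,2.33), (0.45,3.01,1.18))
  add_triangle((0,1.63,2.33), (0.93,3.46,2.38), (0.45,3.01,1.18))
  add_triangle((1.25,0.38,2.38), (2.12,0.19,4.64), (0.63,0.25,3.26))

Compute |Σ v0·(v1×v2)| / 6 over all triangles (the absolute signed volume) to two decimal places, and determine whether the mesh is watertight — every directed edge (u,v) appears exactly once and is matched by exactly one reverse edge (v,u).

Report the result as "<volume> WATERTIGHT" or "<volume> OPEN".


Per-triangle v0·(v1×v2)/6:
  t1: -0.7066
  t2: -2.2060
  t3: -0.1681
  t4: +2.9289
  t5: +2.8543
  t6: +1.4717
  t7: -0.3087
  t8: +1.0021
  t9: +3.5746
  t10: -0.1880
  t11: +1.4903
  t12: +1.1127
  t13: +0.2305
  t14: +0.2514
  t15: +2.3696
  t16: -0.6992
  t17: +1.8249
  t18: -0.3658
  t19: -0.2723
  t20: -1.1289
  t21: +0.3425
  t22: +1.4453
  t23: +1.5617
  t24: +0.4594
  t25: -0.0861
  t26: +7.1999
  t27: +1.3016
  t28: +0.1824
  t29: -0.9862
  t30: -0.0830
  t31: +1.2447
  t32: +0.9241
  t33: +0.1720
  t34: +2.0277
  t35: +0.0178
  t36: +0.7121
  t37: -0.1289
  t38: +1.1445
  t39: +0.9459
  t40: +1.3848
  t41: -0.2153
  t42: -0.6713
  t43: -0.1757
  t44: -0.3595
  t45: +0.2931
  t46: -0.7959
  t47: +0.8001
  t48: -0.7587
  t49: +0.9299
  t50: -0.1372
  t51: -0.4101
  t52: +1.2425
  t53: +0.6179
  t54: +1.3756
  t55: -0.1777
  t56: +1.5805
  t57: +0.6716
  t58: -1.4401
  t59: +0.4753
  t60: -0.2024
Σ = +35.4922 → |volume| = 35.49

Directed edges: 180 total, each appears once with its reverse present → watertight.

35.49 WATERTIGHT


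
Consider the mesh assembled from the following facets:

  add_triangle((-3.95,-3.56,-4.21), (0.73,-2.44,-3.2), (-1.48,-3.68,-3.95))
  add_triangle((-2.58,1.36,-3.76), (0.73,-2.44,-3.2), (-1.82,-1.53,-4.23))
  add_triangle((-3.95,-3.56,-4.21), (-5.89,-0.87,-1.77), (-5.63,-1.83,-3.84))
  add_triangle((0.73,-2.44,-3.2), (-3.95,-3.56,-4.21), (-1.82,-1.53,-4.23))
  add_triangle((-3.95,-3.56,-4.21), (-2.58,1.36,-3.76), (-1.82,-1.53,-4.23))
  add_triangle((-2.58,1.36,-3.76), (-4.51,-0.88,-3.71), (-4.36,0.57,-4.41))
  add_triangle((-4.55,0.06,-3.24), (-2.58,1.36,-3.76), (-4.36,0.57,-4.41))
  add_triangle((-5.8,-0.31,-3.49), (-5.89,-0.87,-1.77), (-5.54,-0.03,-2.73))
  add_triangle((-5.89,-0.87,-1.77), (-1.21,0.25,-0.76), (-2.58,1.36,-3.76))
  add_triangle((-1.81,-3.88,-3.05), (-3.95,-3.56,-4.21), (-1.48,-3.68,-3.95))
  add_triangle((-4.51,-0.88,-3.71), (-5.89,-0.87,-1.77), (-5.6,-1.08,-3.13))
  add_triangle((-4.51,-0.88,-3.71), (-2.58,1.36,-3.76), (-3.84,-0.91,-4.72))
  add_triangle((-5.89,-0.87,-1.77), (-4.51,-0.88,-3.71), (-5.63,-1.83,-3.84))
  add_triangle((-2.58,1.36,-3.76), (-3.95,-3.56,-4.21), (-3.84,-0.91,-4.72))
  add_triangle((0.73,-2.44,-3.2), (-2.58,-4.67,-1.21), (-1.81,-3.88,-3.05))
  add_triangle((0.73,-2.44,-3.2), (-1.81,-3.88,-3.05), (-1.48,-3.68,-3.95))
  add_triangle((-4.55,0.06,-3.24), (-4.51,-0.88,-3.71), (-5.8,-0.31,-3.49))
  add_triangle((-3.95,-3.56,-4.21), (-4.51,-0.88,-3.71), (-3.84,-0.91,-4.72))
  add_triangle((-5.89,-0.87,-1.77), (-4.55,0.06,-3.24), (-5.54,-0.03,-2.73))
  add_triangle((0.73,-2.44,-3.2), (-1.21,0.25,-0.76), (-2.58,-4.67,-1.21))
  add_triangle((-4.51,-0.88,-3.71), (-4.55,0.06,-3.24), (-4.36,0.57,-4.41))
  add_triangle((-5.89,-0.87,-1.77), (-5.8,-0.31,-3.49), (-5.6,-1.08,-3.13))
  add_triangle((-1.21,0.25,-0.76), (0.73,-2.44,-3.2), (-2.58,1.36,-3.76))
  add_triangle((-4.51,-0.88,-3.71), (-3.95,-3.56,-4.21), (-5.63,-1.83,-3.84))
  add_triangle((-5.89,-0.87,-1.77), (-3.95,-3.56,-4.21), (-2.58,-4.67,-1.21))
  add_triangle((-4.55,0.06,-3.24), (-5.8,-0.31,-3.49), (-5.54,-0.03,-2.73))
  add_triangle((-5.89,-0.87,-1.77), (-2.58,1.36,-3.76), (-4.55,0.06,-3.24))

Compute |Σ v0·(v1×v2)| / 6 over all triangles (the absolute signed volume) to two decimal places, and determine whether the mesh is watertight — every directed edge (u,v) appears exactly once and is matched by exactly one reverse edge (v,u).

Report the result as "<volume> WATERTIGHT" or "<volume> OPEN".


45.18 OPEN

Per-triangle v0·(v1×v2)/6:
  t1: +1.3054
  t2: +3.1700
  t3: +3.3140
  t4: +4.9597
  t5: +5.4830
  t6: +0.5956
  t7: +0.5652
  t8: +0.7803
  t9: +0.5787
  t10: +1.7812
  t11: -0.2807
  t12: +2.3845
  t13: +1.8569
  t14: +0.1746
  t15: +2.6404
  t16: +1.0810
  t17: +0.6021
  t18: +3.1570
  t19: -0.6837
  t20: -4.0283
  t21: +1.1237
  t22: +1.2103
  t23: -1.5978
  t24: +2.1873
  t25: +11.4575
  t26: +0.3061
  t27: +1.0558
Σ = +45.1798 → |volume| = 45.18

Directed edges: 81 total; 9 unmatched, e.g. (-5.89,-0.87,-1.77)→(-1.21,0.25,-0.76) → open.


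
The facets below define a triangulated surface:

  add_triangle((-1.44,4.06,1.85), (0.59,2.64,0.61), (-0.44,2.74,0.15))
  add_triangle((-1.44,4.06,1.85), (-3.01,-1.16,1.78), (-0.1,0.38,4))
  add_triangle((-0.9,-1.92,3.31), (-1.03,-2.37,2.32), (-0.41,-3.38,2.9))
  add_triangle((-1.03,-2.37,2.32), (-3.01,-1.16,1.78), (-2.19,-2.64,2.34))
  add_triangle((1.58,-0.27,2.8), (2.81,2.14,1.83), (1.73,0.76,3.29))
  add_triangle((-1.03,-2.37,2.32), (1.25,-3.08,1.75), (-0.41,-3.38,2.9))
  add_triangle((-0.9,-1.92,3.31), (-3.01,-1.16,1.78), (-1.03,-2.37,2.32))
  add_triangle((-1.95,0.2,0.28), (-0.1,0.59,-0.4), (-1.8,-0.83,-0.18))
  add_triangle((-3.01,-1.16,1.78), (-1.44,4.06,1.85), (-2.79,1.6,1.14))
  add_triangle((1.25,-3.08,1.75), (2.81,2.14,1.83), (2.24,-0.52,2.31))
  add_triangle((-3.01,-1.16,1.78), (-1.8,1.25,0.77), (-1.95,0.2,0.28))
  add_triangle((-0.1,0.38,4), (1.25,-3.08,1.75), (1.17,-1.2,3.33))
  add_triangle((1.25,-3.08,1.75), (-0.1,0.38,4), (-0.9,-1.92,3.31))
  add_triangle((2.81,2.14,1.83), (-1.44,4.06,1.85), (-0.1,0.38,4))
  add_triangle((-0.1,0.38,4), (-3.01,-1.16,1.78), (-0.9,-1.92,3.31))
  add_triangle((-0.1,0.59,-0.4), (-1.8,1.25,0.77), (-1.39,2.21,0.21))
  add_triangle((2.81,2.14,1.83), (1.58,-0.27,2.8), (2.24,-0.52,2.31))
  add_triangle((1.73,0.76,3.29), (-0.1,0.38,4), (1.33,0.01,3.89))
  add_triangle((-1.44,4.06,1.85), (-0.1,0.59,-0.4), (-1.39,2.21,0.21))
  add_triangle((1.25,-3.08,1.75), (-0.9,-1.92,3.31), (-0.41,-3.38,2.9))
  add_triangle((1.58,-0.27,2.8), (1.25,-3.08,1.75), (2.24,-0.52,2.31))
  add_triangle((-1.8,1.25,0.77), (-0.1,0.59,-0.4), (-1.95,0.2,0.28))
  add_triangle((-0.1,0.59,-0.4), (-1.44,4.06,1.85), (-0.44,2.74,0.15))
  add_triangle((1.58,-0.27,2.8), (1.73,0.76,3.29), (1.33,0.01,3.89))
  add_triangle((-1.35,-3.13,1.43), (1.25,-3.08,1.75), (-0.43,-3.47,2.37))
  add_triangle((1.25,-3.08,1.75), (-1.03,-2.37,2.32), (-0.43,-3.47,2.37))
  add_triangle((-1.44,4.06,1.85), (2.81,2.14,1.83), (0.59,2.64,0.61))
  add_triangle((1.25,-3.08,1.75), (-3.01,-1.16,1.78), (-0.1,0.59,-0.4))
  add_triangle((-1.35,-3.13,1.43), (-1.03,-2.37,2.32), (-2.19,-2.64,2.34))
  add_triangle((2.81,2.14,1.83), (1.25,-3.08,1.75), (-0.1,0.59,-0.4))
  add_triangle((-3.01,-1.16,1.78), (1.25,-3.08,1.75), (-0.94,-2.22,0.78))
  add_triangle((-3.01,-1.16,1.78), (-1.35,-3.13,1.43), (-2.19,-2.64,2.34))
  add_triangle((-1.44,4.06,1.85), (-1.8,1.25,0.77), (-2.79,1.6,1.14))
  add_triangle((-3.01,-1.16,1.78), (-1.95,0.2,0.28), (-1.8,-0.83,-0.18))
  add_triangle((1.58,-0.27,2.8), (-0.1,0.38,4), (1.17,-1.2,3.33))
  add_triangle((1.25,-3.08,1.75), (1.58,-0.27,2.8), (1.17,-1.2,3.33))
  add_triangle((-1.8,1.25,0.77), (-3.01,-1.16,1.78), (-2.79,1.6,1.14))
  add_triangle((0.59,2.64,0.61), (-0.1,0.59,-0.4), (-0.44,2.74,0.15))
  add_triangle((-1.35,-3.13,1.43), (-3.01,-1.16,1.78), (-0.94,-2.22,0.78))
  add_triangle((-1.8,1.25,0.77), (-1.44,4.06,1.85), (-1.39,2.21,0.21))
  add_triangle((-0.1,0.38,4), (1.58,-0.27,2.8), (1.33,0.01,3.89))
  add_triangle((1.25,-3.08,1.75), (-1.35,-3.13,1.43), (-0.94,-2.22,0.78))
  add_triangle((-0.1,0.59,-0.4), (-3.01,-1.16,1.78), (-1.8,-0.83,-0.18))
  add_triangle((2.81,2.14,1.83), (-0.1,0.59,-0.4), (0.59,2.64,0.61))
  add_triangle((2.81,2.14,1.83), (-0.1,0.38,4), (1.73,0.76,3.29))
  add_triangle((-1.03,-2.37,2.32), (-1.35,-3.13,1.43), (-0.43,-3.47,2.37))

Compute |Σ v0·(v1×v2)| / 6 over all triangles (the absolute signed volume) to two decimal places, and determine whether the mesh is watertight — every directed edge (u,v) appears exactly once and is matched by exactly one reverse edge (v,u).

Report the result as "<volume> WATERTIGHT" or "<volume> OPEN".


Per-triangle v0·(v1×v2)/6:
  t1: +0.9212
  t2: +8.9141
  t3: +0.5878
  t4: +0.5072
  t5: +1.0303
  t6: +0.1113
  t7: +1.3992
  t8: +0.2192
  t9: +2.5205
  t10: +0.6317
  t11: +0.7108
  t12: +1.4044
  t13: +3.6959
  t14: +9.2218
  t15: +3.6934
  t16: +0.1053
  t17: +1.2589
  t18: +0.8601
  t19: +0.3333
  t20: +1.1853
  t21: +1.2359
  t22: +0.2399
  t23: +0.1595
  t24: +0.4122
  t25: +0.8647
  t26: +0.5112
  t27: +2.3150
  t28: +0.0355
  t29: +0.6739
  t30: +0.3403
  t31: -1.9194
  t32: +0.7989
  t33: +0.0758
  t34: +0.6537
  t35: +1.2202
  t36: +1.0710
  t37: -0.1020
  t38: +0.1991
  t39: +0.2953
  t40: +0.8139
  t41: +0.1145
  t42: +0.3182
  t43: -0.4238
  t44: +0.4140
  t45: +1.5236
  t46: +0.6916
Σ = +51.8442 → |volume| = 51.84

Directed edges: 138 total, each appears once with its reverse present → watertight.

51.84 WATERTIGHT


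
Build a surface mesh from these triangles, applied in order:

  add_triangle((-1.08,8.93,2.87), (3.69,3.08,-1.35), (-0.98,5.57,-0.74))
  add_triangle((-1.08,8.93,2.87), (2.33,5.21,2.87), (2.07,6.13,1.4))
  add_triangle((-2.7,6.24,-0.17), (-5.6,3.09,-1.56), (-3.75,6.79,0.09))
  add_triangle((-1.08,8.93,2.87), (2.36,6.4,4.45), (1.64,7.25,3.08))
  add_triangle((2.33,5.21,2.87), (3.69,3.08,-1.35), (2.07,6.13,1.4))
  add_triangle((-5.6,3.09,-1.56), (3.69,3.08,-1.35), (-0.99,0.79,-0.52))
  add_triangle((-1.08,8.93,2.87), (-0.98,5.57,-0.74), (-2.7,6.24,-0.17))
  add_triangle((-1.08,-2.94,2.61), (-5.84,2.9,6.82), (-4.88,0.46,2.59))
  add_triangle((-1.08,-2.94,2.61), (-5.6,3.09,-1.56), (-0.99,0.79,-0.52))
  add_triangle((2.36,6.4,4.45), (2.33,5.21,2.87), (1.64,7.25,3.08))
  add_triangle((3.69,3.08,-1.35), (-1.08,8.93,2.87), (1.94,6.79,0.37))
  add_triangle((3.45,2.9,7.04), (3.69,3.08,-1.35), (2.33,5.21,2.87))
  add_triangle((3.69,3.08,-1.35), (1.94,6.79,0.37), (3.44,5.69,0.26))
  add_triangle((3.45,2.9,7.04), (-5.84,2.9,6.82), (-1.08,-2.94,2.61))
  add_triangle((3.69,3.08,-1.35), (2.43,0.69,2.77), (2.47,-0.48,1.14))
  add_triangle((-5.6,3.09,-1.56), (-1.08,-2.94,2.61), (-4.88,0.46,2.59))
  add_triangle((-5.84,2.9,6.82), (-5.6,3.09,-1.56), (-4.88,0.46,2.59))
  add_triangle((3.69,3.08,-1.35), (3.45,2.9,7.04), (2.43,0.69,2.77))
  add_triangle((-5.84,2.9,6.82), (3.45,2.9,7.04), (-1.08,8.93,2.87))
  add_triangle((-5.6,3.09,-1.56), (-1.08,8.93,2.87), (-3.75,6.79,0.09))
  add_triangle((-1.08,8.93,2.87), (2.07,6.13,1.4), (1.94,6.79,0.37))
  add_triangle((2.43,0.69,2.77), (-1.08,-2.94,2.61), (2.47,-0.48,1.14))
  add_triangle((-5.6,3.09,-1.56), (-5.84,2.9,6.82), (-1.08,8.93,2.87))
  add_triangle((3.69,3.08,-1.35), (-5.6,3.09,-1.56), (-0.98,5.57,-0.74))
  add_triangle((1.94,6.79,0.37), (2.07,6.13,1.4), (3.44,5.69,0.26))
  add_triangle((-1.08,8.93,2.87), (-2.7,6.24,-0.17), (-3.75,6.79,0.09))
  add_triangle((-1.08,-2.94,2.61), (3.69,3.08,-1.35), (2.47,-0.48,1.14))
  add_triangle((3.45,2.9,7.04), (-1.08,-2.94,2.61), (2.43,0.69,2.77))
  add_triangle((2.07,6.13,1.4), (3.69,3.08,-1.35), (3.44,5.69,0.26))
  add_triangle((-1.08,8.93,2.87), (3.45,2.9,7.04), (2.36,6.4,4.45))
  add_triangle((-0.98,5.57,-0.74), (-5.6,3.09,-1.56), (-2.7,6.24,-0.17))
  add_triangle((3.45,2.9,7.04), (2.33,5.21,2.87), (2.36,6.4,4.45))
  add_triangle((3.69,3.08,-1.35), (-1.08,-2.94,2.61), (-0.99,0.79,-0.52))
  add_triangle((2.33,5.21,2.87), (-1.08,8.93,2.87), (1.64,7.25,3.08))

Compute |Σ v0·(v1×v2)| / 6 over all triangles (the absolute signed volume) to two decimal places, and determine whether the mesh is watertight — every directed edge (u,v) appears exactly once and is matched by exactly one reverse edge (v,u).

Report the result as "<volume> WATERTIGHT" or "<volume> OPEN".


360.55 WATERTIGHT

Per-triangle v0·(v1×v2)/6:
  t1: +16.3650
  t2: +7.5142
  t3: +2.4655
  t4: +5.4662
  t5: +5.7459
  t6: +0.6252
  t7: +6.3336
  t8: +13.0967
  t9: +0.1438
  t10: +1.6847
  t11: -1.3415
  t12: +16.6250
  t13: +2.9572
  t14: +43.5090
  t15: +4.0375
  t16: +6.9681
  t17: +16.4136
  t18: +6.8789
  t19: +83.2081
  t20: +5.1453
  t21: +5.2399
  t22: +3.6248
  t23: +66.6578
  t24: +8.9320
  t25: +2.2067
  t26: +3.4253
  t27: -0.9000
  t28: +6.3013
  t29: -0.3715
  t30: +14.9532
  t31: +4.8030
  t32: +4.1017
  t33: -1.0957
  t34: -1.1745
Σ = +360.5459 → |volume| = 360.55

Directed edges: 102 total, each appears once with its reverse present → watertight.


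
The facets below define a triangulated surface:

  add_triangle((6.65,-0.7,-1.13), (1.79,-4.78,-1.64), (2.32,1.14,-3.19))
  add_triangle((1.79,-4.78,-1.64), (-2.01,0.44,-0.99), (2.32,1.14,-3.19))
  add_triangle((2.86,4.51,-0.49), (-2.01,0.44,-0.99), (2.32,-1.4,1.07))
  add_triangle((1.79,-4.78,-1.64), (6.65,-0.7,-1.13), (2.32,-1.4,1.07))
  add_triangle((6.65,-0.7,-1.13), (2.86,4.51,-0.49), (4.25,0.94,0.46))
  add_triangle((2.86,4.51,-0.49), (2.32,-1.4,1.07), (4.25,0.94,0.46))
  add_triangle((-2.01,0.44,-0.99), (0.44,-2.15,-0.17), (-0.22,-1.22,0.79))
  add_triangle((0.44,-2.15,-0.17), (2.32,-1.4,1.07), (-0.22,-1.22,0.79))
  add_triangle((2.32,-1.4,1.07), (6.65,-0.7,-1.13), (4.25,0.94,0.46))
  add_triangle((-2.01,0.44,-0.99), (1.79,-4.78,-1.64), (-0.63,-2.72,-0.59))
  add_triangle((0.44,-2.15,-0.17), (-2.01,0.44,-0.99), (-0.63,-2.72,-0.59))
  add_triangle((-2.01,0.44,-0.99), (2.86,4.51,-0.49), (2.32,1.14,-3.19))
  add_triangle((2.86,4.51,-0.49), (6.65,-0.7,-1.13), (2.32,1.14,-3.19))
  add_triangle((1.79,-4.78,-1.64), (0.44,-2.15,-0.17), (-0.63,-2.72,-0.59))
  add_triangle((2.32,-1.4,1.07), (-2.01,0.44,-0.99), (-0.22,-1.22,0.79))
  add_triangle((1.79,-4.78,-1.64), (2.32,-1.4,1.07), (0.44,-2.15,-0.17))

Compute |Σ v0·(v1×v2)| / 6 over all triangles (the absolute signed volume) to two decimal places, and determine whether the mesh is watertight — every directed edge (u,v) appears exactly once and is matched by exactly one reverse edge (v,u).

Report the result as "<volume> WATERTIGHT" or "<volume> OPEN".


Per-triangle v0·(v1×v2)/6:
  t1: +16.2771
  t2: +7.7612
  t3: -0.6925
  t4: +9.1626
  t5: +6.3099
  t6: +1.1656
  t7: +0.7823
  t8: +0.8446
  t9: +3.7659
  t10: +2.0030
  t11: -0.1778
  t12: +6.4066
  t13: +14.9016
  t14: +0.6457
  t15: -0.2994
  t16: +1.2631
Σ = +70.1196 → |volume| = 70.12

Directed edges: 48 total, each appears once with its reverse present → watertight.

70.12 WATERTIGHT


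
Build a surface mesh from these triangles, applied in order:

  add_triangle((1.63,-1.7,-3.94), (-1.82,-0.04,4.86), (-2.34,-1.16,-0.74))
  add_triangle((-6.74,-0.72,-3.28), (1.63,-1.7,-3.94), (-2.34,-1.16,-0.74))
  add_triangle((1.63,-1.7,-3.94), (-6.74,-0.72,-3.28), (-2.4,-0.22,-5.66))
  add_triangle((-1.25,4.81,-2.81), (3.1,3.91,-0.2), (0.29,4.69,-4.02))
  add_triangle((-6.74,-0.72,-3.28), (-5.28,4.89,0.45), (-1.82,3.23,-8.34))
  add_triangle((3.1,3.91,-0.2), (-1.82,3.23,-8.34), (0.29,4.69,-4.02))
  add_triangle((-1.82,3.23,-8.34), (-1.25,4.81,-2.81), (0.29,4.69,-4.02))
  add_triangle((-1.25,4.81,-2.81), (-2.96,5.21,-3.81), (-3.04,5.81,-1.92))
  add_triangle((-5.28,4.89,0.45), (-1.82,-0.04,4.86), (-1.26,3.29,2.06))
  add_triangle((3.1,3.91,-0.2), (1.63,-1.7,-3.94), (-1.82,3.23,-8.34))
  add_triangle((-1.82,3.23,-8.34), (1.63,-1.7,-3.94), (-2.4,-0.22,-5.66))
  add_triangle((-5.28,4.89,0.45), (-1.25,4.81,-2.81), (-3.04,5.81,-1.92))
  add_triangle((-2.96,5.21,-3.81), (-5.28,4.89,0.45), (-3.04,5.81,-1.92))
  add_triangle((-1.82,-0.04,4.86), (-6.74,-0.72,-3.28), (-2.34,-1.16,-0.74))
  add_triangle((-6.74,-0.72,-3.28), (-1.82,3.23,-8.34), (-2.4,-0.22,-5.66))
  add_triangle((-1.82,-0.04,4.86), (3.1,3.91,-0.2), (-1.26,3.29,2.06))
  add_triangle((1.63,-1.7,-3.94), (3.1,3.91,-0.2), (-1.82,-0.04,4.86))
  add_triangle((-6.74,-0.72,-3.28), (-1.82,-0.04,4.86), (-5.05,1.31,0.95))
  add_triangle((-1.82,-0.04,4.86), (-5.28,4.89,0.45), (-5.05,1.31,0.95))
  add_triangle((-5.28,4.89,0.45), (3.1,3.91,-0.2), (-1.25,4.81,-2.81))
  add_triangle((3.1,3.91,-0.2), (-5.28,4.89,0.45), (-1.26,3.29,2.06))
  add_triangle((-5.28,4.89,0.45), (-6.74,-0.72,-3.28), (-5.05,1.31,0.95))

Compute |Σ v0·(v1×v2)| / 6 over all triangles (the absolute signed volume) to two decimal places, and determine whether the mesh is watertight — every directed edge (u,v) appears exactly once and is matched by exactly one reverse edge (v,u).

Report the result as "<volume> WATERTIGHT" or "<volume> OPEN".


Per-triangle v0·(v1×v2)/6:
  t1: +3.8185
  t2: +5.6781
  t3: +9.6504
  t4: +6.7450
  t5: +57.2856
  t6: +7.4723
  t7: +8.8117
  t8: +2.8381
  t9: +11.7552
  t10: +27.3600
  t11: +13.5709
  t12: -0.6819
  t13: +5.9710
  t14: +5.9428
  t15: +16.9752
  t16: +9.6498
  t17: +4.7342
  t18: +11.3460
  t19: +13.1513
  t20: +17.6102
  t21: +11.5319
  t22: +14.6039
Σ = +265.8202 → |volume| = 265.82

Directed edges: 66 total; 4 unmatched, e.g. (-5.28,4.89,0.45)→(-1.82,3.23,-8.34) → open.

265.82 OPEN
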